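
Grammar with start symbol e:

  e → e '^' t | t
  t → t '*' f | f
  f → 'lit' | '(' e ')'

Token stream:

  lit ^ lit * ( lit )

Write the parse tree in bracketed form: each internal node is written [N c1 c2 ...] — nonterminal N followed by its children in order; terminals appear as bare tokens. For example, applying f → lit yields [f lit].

e
e ^ t
t ^ t
f ^ t
lit ^ t
lit ^ t * f
lit ^ f * f
lit ^ lit * f
lit ^ lit * ( e )
lit ^ lit * ( t )
lit ^ lit * ( f )
lit ^ lit * ( lit )

[e [e [t [f lit]]] ^ [t [t [f lit]] * [f ( [e [t [f lit]]] )]]]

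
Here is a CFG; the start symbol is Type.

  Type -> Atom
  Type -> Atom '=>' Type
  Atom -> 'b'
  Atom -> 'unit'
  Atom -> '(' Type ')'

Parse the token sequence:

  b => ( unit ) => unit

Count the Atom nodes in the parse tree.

[Type [Atom b] => [Type [Atom ( [Type [Atom unit]] )] => [Type [Atom unit]]]]

4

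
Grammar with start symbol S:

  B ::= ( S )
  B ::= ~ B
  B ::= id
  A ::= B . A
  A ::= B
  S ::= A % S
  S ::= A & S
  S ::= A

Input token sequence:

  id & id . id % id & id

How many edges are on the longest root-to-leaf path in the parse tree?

6

[S [A [B id]] & [S [A [B id] . [A [B id]]] % [S [A [B id]] & [S [A [B id]]]]]]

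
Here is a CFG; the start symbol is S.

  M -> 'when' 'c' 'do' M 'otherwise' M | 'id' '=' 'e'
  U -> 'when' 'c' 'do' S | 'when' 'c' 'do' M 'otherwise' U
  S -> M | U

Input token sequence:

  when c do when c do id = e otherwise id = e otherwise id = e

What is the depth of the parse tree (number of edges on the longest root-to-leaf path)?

4

[S [M when c do [M when c do [M id = e] otherwise [M id = e]] otherwise [M id = e]]]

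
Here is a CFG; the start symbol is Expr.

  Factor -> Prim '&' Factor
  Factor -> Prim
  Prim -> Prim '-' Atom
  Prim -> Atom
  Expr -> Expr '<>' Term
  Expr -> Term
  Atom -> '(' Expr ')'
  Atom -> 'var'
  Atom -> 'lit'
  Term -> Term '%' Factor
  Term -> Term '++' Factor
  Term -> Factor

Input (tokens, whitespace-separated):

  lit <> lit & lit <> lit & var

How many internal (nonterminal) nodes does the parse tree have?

21

[Expr [Expr [Expr [Term [Factor [Prim [Atom lit]]]]] <> [Term [Factor [Prim [Atom lit]] & [Factor [Prim [Atom lit]]]]]] <> [Term [Factor [Prim [Atom lit]] & [Factor [Prim [Atom var]]]]]]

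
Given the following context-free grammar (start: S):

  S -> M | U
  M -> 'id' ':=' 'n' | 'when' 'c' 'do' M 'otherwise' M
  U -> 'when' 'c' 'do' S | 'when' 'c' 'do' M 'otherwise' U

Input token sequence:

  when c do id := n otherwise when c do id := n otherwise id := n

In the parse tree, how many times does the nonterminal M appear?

[S [M when c do [M id := n] otherwise [M when c do [M id := n] otherwise [M id := n]]]]

5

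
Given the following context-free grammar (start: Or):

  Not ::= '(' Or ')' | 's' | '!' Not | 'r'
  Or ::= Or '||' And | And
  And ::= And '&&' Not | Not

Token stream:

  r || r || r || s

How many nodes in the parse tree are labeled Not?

[Or [Or [Or [Or [And [Not r]]] || [And [Not r]]] || [And [Not r]]] || [And [Not s]]]

4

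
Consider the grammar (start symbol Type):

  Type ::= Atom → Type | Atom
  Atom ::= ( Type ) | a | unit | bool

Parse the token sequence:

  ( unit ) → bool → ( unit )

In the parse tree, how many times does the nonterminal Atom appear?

5

[Type [Atom ( [Type [Atom unit]] )] → [Type [Atom bool] → [Type [Atom ( [Type [Atom unit]] )]]]]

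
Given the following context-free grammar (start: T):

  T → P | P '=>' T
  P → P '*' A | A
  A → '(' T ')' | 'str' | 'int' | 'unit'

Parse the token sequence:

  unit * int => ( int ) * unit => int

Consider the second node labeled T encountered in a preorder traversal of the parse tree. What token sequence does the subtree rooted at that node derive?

( int ) * unit => int

[T [P [P [A unit]] * [A int]] => [T [P [P [A ( [T [P [A int]]] )]] * [A unit]] => [T [P [A int]]]]]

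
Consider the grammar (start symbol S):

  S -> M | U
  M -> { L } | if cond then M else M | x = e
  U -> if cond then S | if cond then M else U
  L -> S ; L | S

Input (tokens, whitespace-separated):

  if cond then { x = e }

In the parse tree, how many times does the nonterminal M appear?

2

[S [U if cond then [S [M { [L [S [M x = e]]] }]]]]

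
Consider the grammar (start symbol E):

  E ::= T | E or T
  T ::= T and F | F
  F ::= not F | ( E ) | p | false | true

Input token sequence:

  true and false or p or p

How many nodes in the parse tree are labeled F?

[E [E [E [T [T [F true]] and [F false]]] or [T [F p]]] or [T [F p]]]

4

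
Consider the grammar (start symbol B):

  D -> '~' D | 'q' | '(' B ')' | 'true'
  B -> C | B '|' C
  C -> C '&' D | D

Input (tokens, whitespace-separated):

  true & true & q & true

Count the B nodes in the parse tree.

[B [C [C [C [C [D true]] & [D true]] & [D q]] & [D true]]]

1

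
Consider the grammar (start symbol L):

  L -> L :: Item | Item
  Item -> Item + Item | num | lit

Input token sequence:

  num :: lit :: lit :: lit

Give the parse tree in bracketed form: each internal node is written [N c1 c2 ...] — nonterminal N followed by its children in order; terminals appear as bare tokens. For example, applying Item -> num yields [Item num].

L
L :: Item
L :: Item :: Item
L :: Item :: Item :: Item
Item :: Item :: Item :: Item
num :: Item :: Item :: Item
num :: lit :: Item :: Item
num :: lit :: lit :: Item
num :: lit :: lit :: lit

[L [L [L [L [Item num]] :: [Item lit]] :: [Item lit]] :: [Item lit]]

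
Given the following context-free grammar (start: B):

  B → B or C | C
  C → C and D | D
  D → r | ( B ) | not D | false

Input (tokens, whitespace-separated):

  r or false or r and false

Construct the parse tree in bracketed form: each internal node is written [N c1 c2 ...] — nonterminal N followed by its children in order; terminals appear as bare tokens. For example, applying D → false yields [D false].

B
B or C
B or C or C
C or C or C
D or C or C
r or C or C
r or D or C
r or false or C
r or false or C and D
r or false or D and D
r or false or r and D
r or false or r and false

[B [B [B [C [D r]]] or [C [D false]]] or [C [C [D r]] and [D false]]]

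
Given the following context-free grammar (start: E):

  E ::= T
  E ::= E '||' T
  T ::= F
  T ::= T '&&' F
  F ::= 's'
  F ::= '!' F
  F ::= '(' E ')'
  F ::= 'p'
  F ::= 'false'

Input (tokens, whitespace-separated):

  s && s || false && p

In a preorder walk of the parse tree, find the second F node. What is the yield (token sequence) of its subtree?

[E [E [T [T [F s]] && [F s]]] || [T [T [F false]] && [F p]]]

s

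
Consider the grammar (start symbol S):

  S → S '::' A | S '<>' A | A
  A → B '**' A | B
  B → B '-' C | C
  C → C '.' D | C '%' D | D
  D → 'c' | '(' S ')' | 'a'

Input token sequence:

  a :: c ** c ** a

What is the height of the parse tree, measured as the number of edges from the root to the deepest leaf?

[S [S [A [B [C [D a]]]]] :: [A [B [C [D c]]] ** [A [B [C [D c]]] ** [A [B [C [D a]]]]]]]

7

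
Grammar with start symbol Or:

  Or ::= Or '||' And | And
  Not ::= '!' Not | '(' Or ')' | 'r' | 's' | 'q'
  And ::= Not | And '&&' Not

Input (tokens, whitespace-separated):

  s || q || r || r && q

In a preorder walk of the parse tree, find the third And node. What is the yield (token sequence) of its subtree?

[Or [Or [Or [Or [And [Not s]]] || [And [Not q]]] || [And [Not r]]] || [And [And [Not r]] && [Not q]]]

r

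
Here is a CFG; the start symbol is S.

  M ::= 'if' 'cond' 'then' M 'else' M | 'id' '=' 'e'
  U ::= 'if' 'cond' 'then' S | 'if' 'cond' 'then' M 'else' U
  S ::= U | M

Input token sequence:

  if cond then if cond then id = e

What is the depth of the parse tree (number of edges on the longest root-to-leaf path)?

6

[S [U if cond then [S [U if cond then [S [M id = e]]]]]]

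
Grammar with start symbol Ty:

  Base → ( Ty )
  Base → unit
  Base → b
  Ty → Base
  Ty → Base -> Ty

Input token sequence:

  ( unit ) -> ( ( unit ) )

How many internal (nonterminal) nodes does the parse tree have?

[Ty [Base ( [Ty [Base unit]] )] -> [Ty [Base ( [Ty [Base ( [Ty [Base unit]] )]] )]]]

10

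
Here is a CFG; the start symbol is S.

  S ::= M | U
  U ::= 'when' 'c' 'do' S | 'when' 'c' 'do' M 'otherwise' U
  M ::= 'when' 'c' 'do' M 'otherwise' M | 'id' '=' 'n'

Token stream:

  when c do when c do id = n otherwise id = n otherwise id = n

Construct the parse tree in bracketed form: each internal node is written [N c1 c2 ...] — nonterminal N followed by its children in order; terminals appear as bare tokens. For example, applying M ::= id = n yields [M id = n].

[S [M when c do [M when c do [M id = n] otherwise [M id = n]] otherwise [M id = n]]]

S
M
when c do M otherwise M
when c do when c do M otherwise M otherwise M
when c do when c do id = n otherwise M otherwise M
when c do when c do id = n otherwise id = n otherwise M
when c do when c do id = n otherwise id = n otherwise id = n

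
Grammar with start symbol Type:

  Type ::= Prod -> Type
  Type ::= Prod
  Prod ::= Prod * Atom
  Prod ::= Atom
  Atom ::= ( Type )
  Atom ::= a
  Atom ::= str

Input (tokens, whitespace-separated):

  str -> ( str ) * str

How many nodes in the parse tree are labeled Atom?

[Type [Prod [Atom str]] -> [Type [Prod [Prod [Atom ( [Type [Prod [Atom str]]] )]] * [Atom str]]]]

4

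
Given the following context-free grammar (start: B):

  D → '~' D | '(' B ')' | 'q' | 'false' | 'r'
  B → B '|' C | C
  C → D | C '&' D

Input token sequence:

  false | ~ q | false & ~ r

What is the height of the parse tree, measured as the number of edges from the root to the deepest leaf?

[B [B [B [C [D false]]] | [C [D ~ [D q]]]] | [C [C [D false]] & [D ~ [D r]]]]

5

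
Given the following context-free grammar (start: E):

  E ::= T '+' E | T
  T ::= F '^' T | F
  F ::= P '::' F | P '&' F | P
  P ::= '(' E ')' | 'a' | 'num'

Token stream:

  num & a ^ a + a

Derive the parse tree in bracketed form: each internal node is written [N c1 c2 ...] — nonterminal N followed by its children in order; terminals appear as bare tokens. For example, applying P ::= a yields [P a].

[E [T [F [P num] & [F [P a]]] ^ [T [F [P a]]]] + [E [T [F [P a]]]]]

E
T + E
F ^ T + E
P & F ^ T + E
num & F ^ T + E
num & P ^ T + E
num & a ^ T + E
num & a ^ F + E
num & a ^ P + E
num & a ^ a + E
num & a ^ a + T
num & a ^ a + F
num & a ^ a + P
num & a ^ a + a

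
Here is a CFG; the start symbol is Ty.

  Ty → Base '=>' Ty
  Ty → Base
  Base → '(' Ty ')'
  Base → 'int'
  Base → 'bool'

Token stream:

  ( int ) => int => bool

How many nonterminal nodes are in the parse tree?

[Ty [Base ( [Ty [Base int]] )] => [Ty [Base int] => [Ty [Base bool]]]]

8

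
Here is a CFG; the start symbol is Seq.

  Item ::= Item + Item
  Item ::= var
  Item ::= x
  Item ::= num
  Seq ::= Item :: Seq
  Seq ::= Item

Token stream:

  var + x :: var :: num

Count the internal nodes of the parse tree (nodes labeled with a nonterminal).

8

[Seq [Item [Item var] + [Item x]] :: [Seq [Item var] :: [Seq [Item num]]]]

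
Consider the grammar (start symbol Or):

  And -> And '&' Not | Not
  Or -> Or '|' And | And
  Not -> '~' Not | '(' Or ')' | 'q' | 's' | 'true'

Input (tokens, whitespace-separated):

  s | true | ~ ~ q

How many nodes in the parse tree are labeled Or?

3

[Or [Or [Or [And [Not s]]] | [And [Not true]]] | [And [Not ~ [Not ~ [Not q]]]]]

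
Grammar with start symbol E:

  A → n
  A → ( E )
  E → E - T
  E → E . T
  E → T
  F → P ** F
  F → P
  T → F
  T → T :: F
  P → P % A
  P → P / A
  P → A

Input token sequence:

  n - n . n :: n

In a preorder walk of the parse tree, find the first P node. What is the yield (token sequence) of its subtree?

n

[E [E [E [T [F [P [A n]]]]] - [T [F [P [A n]]]]] . [T [T [F [P [A n]]]] :: [F [P [A n]]]]]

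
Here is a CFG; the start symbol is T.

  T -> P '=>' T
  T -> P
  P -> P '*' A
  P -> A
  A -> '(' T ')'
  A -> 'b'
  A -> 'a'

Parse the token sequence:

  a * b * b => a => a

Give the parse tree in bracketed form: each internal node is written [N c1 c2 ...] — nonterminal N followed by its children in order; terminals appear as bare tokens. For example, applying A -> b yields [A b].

T
P => T
P * A => T
P * A * A => T
A * A * A => T
a * A * A => T
a * b * A => T
a * b * b => T
a * b * b => P => T
a * b * b => A => T
a * b * b => a => T
a * b * b => a => P
a * b * b => a => A
a * b * b => a => a

[T [P [P [P [A a]] * [A b]] * [A b]] => [T [P [A a]] => [T [P [A a]]]]]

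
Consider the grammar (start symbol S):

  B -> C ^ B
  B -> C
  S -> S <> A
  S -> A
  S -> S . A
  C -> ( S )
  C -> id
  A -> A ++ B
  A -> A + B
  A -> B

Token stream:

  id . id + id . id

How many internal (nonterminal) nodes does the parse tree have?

15

[S [S [S [A [B [C id]]]] . [A [A [B [C id]]] + [B [C id]]]] . [A [B [C id]]]]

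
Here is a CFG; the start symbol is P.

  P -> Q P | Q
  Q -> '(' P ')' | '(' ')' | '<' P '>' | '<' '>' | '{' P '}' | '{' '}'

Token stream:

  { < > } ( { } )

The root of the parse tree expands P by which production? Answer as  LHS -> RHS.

P -> Q P

[P [Q { [P [Q < >]] }] [P [Q ( [P [Q { }]] )]]]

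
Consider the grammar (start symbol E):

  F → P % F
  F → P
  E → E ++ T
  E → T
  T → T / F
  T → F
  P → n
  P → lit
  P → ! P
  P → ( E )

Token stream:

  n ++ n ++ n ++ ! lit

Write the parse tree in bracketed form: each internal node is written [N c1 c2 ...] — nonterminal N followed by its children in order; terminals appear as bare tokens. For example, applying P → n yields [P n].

E
E ++ T
E ++ T ++ T
E ++ T ++ T ++ T
T ++ T ++ T ++ T
F ++ T ++ T ++ T
P ++ T ++ T ++ T
n ++ T ++ T ++ T
n ++ F ++ T ++ T
n ++ P ++ T ++ T
n ++ n ++ T ++ T
n ++ n ++ F ++ T
n ++ n ++ P ++ T
n ++ n ++ n ++ T
n ++ n ++ n ++ F
n ++ n ++ n ++ P
n ++ n ++ n ++ ! P
n ++ n ++ n ++ ! lit

[E [E [E [E [T [F [P n]]]] ++ [T [F [P n]]]] ++ [T [F [P n]]]] ++ [T [F [P ! [P lit]]]]]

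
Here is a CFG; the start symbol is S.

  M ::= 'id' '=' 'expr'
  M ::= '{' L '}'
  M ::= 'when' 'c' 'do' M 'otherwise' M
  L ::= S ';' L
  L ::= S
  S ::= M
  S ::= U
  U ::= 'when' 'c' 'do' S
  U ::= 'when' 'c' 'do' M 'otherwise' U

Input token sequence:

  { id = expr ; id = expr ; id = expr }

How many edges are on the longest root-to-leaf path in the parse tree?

[S [M { [L [S [M id = expr]] ; [L [S [M id = expr]] ; [L [S [M id = expr]]]]] }]]

7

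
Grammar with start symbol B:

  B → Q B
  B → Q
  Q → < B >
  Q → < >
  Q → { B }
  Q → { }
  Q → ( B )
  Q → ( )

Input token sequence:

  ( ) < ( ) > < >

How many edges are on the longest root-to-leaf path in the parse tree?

[B [Q ( )] [B [Q < [B [Q ( )]] >] [B [Q < >]]]]

5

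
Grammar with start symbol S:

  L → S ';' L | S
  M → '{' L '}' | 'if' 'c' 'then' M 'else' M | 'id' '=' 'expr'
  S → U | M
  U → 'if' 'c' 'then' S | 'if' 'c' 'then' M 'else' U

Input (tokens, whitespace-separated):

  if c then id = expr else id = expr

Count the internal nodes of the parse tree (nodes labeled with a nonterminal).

[S [M if c then [M id = expr] else [M id = expr]]]

4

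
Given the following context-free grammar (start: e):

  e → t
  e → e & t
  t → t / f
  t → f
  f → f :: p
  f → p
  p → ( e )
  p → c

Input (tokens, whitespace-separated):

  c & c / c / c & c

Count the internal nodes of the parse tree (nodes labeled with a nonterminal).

18

[e [e [e [t [f [p c]]]] & [t [t [t [f [p c]]] / [f [p c]]] / [f [p c]]]] & [t [f [p c]]]]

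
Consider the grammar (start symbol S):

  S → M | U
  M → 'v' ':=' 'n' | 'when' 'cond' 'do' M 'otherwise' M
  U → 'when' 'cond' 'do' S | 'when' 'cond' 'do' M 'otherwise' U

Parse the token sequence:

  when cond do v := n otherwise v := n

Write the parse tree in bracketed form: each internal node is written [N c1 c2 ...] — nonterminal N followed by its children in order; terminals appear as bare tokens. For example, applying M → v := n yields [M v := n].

[S [M when cond do [M v := n] otherwise [M v := n]]]

S
M
when cond do M otherwise M
when cond do v := n otherwise M
when cond do v := n otherwise v := n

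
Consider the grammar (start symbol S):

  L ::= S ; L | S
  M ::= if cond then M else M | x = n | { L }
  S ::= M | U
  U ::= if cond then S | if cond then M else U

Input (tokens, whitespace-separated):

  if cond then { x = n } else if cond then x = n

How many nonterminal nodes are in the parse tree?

9

[S [U if cond then [M { [L [S [M x = n]]] }] else [U if cond then [S [M x = n]]]]]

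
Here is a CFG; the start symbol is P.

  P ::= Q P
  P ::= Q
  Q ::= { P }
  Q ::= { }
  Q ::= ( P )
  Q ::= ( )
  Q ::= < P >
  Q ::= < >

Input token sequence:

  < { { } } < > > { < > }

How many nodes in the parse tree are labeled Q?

6

[P [Q < [P [Q { [P [Q { }]] }] [P [Q < >]]] >] [P [Q { [P [Q < >]] }]]]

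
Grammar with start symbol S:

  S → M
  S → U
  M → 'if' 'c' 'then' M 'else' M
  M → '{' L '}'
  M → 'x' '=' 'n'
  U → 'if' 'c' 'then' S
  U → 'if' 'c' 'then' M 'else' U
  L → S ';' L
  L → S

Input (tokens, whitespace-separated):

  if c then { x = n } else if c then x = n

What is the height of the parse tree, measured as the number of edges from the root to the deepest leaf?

[S [U if c then [M { [L [S [M x = n]]] }] else [U if c then [S [M x = n]]]]]

6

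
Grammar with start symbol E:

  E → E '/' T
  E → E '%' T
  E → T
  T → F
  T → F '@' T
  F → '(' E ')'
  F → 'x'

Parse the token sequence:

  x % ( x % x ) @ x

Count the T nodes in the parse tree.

[E [E [T [F x]]] % [T [F ( [E [E [T [F x]]] % [T [F x]]] )] @ [T [F x]]]]

5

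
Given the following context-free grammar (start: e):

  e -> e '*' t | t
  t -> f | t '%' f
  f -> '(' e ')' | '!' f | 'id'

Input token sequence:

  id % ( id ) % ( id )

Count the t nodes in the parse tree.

5

[e [t [t [t [f id]] % [f ( [e [t [f id]]] )]] % [f ( [e [t [f id]]] )]]]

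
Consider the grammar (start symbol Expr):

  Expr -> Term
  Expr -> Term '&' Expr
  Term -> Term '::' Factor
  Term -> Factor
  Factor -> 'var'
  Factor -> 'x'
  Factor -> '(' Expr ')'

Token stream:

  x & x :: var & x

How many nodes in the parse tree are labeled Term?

4

[Expr [Term [Factor x]] & [Expr [Term [Term [Factor x]] :: [Factor var]] & [Expr [Term [Factor x]]]]]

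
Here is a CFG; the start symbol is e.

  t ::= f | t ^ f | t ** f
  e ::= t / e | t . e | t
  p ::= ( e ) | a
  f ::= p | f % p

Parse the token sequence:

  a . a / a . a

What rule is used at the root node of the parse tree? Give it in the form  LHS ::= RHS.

e ::= t . e

[e [t [f [p a]]] . [e [t [f [p a]]] / [e [t [f [p a]]] . [e [t [f [p a]]]]]]]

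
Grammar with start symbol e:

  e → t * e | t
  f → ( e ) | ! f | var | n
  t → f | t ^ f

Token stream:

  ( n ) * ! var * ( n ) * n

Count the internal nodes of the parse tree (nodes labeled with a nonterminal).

[e [t [f ( [e [t [f n]]] )]] * [e [t [f ! [f var]]] * [e [t [f ( [e [t [f n]]] )]] * [e [t [f n]]]]]]

19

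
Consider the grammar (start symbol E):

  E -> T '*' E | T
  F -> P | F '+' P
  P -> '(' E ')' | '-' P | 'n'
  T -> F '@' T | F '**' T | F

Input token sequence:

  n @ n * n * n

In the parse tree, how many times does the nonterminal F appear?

[E [T [F [P n]] @ [T [F [P n]]]] * [E [T [F [P n]]] * [E [T [F [P n]]]]]]

4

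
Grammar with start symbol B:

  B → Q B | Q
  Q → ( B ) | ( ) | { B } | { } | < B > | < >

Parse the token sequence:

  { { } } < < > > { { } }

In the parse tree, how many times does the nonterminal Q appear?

6

[B [Q { [B [Q { }]] }] [B [Q < [B [Q < >]] >] [B [Q { [B [Q { }]] }]]]]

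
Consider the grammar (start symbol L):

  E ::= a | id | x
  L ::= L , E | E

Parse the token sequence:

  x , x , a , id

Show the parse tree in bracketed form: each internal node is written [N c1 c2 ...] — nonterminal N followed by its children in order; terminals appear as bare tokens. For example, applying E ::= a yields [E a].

[L [L [L [L [E x]] , [E x]] , [E a]] , [E id]]

L
L , E
L , E , E
L , E , E , E
E , E , E , E
x , E , E , E
x , x , E , E
x , x , a , E
x , x , a , id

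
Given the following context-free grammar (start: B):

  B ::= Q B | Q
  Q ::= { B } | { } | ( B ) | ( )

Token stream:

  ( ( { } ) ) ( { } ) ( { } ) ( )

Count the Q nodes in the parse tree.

[B [Q ( [B [Q ( [B [Q { }]] )]] )] [B [Q ( [B [Q { }]] )] [B [Q ( [B [Q { }]] )] [B [Q ( )]]]]]

8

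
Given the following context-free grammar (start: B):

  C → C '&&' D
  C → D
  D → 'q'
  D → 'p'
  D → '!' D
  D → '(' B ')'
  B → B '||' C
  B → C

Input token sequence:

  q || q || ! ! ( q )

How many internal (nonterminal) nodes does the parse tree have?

[B [B [B [C [D q]]] || [C [D q]]] || [C [D ! [D ! [D ( [B [C [D q]]] )]]]]]

14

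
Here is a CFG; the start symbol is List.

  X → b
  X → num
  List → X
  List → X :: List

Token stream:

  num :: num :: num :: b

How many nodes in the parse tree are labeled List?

4

[List [X num] :: [List [X num] :: [List [X num] :: [List [X b]]]]]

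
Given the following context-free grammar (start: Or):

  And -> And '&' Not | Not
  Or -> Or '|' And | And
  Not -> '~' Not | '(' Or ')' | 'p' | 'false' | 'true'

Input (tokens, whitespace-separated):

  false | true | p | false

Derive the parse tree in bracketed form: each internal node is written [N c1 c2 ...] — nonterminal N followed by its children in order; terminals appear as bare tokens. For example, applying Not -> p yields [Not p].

[Or [Or [Or [Or [And [Not false]]] | [And [Not true]]] | [And [Not p]]] | [And [Not false]]]

Or
Or | And
Or | And | And
Or | And | And | And
And | And | And | And
Not | And | And | And
false | And | And | And
false | Not | And | And
false | true | And | And
false | true | Not | And
false | true | p | And
false | true | p | Not
false | true | p | false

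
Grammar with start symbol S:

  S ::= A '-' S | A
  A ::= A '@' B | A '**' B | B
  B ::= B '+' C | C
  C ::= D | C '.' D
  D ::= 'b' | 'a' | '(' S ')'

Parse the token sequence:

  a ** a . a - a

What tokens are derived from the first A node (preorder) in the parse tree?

a ** a . a

[S [A [A [B [C [D a]]]] ** [B [C [C [D a]] . [D a]]]] - [S [A [B [C [D a]]]]]]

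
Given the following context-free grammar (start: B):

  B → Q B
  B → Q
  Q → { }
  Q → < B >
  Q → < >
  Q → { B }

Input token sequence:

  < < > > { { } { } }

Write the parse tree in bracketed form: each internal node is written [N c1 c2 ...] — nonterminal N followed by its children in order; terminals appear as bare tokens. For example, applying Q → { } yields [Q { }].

[B [Q < [B [Q < >]] >] [B [Q { [B [Q { }] [B [Q { }]]] }]]]

B
Q B
< B > B
< Q > B
< < > > B
< < > > Q
< < > > { B }
< < > > { Q B }
< < > > { { } B }
< < > > { { } Q }
< < > > { { } { } }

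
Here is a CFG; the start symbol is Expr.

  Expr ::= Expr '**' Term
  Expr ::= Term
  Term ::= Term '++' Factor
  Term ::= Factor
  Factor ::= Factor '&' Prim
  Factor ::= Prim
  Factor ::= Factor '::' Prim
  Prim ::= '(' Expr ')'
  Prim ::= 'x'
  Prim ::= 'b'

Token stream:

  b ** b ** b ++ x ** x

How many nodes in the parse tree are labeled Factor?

5

[Expr [Expr [Expr [Expr [Term [Factor [Prim b]]]] ** [Term [Factor [Prim b]]]] ** [Term [Term [Factor [Prim b]]] ++ [Factor [Prim x]]]] ** [Term [Factor [Prim x]]]]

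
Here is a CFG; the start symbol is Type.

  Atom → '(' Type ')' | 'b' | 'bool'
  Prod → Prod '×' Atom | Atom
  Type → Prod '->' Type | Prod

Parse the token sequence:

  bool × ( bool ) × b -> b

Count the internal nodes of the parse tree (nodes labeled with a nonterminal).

[Type [Prod [Prod [Prod [Atom bool]] × [Atom ( [Type [Prod [Atom bool]]] )]] × [Atom b]] -> [Type [Prod [Atom b]]]]

13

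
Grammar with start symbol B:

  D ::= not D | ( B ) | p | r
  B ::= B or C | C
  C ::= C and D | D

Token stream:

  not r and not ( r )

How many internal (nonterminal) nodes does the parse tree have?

10

[B [C [C [D not [D r]]] and [D not [D ( [B [C [D r]]] )]]]]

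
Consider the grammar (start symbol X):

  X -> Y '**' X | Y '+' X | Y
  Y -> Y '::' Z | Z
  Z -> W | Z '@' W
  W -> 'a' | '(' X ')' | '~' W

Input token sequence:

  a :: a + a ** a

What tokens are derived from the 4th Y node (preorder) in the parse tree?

[X [Y [Y [Z [W a]]] :: [Z [W a]]] + [X [Y [Z [W a]]] ** [X [Y [Z [W a]]]]]]

a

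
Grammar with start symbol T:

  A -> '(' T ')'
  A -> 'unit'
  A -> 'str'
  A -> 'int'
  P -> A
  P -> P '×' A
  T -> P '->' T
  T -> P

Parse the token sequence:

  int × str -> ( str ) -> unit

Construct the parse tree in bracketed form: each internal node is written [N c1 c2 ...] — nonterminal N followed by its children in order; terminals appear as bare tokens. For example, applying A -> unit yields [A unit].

[T [P [P [A int]] × [A str]] -> [T [P [A ( [T [P [A str]]] )]] -> [T [P [A unit]]]]]

T
P -> T
P × A -> T
A × A -> T
int × A -> T
int × str -> T
int × str -> P -> T
int × str -> A -> T
int × str -> ( T ) -> T
int × str -> ( P ) -> T
int × str -> ( A ) -> T
int × str -> ( str ) -> T
int × str -> ( str ) -> P
int × str -> ( str ) -> A
int × str -> ( str ) -> unit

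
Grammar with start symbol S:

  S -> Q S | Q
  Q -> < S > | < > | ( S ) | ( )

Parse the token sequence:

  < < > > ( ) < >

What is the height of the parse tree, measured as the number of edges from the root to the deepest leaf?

4

[S [Q < [S [Q < >]] >] [S [Q ( )] [S [Q < >]]]]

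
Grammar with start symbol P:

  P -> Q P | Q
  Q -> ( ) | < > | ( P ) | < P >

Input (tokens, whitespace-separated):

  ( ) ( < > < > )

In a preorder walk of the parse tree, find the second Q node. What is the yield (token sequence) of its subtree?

[P [Q ( )] [P [Q ( [P [Q < >] [P [Q < >]]] )]]]

( < > < > )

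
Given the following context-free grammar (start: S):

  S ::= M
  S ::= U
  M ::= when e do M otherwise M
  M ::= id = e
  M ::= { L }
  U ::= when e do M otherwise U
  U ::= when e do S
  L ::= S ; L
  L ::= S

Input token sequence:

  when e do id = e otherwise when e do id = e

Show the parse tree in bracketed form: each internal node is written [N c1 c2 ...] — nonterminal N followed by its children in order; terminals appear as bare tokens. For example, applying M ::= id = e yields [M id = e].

S
U
when e do M otherwise U
when e do id = e otherwise U
when e do id = e otherwise when e do S
when e do id = e otherwise when e do M
when e do id = e otherwise when e do id = e

[S [U when e do [M id = e] otherwise [U when e do [S [M id = e]]]]]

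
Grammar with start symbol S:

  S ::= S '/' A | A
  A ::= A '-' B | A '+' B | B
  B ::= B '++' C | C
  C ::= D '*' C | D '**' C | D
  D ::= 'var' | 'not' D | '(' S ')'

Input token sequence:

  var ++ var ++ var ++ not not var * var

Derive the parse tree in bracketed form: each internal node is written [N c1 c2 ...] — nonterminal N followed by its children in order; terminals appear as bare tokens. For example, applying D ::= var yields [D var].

S
A
B
B ++ C
B ++ C ++ C
B ++ C ++ C ++ C
C ++ C ++ C ++ C
D ++ C ++ C ++ C
var ++ C ++ C ++ C
var ++ D ++ C ++ C
var ++ var ++ C ++ C
var ++ var ++ D ++ C
var ++ var ++ var ++ C
var ++ var ++ var ++ D * C
var ++ var ++ var ++ not D * C
var ++ var ++ var ++ not not D * C
var ++ var ++ var ++ not not var * C
var ++ var ++ var ++ not not var * D
var ++ var ++ var ++ not not var * var

[S [A [B [B [B [B [C [D var]]] ++ [C [D var]]] ++ [C [D var]]] ++ [C [D not [D not [D var]]] * [C [D var]]]]]]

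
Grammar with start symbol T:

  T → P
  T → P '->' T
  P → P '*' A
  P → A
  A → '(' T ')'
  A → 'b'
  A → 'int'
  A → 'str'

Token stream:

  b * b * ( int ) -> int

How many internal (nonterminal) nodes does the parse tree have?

[T [P [P [P [A b]] * [A b]] * [A ( [T [P [A int]]] )]] -> [T [P [A int]]]]

13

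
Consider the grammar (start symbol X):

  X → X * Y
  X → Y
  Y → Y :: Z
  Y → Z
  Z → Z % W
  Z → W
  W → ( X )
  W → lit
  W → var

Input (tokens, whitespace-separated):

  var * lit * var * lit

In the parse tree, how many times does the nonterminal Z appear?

4

[X [X [X [X [Y [Z [W var]]]] * [Y [Z [W lit]]]] * [Y [Z [W var]]]] * [Y [Z [W lit]]]]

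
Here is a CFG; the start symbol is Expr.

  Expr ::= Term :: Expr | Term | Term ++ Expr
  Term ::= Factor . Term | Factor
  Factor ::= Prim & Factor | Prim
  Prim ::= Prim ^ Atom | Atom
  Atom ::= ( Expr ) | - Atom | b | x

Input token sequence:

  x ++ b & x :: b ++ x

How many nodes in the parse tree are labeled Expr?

[Expr [Term [Factor [Prim [Atom x]]]] ++ [Expr [Term [Factor [Prim [Atom b]] & [Factor [Prim [Atom x]]]]] :: [Expr [Term [Factor [Prim [Atom b]]]] ++ [Expr [Term [Factor [Prim [Atom x]]]]]]]]

4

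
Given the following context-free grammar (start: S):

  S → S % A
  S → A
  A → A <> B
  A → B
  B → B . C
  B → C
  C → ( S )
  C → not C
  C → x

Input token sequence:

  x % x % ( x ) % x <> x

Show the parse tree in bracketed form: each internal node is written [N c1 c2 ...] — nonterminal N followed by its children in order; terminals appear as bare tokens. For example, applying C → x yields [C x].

S
S % A
S % A % A
S % A % A % A
A % A % A % A
B % A % A % A
C % A % A % A
x % A % A % A
x % B % A % A
x % C % A % A
x % x % A % A
x % x % B % A
x % x % C % A
x % x % ( S ) % A
x % x % ( A ) % A
x % x % ( B ) % A
x % x % ( C ) % A
x % x % ( x ) % A
x % x % ( x ) % A <> B
x % x % ( x ) % B <> B
x % x % ( x ) % C <> B
x % x % ( x ) % x <> B
x % x % ( x ) % x <> C
x % x % ( x ) % x <> x

[S [S [S [S [A [B [C x]]]] % [A [B [C x]]]] % [A [B [C ( [S [A [B [C x]]]] )]]]] % [A [A [B [C x]]] <> [B [C x]]]]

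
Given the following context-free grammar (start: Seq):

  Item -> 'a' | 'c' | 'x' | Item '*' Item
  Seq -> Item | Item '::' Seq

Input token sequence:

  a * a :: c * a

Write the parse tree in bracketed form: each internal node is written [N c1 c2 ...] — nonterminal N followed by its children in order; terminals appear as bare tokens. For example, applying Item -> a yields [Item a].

[Seq [Item [Item a] * [Item a]] :: [Seq [Item [Item c] * [Item a]]]]

Seq
Item :: Seq
Item * Item :: Seq
a * Item :: Seq
a * a :: Seq
a * a :: Item
a * a :: Item * Item
a * a :: c * Item
a * a :: c * a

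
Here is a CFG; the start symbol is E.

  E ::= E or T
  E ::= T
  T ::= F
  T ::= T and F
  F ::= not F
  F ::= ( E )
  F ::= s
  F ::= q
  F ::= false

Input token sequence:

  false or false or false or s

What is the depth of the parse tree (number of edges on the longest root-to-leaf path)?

[E [E [E [E [T [F false]]] or [T [F false]]] or [T [F false]]] or [T [F s]]]

6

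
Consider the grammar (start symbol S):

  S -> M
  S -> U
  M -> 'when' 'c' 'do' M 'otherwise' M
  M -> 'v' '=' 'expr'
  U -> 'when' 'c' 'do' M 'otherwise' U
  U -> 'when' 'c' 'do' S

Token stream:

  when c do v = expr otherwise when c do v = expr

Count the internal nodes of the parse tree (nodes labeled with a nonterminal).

[S [U when c do [M v = expr] otherwise [U when c do [S [M v = expr]]]]]

6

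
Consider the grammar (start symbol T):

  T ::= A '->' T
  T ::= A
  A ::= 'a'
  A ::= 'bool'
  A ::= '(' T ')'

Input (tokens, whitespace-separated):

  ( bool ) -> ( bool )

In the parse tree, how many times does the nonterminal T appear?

[T [A ( [T [A bool]] )] -> [T [A ( [T [A bool]] )]]]

4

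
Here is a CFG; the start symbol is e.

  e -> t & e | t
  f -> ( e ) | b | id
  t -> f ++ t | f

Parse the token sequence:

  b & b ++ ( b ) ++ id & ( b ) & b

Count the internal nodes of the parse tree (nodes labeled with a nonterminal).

22

[e [t [f b]] & [e [t [f b] ++ [t [f ( [e [t [f b]]] )] ++ [t [f id]]]] & [e [t [f ( [e [t [f b]]] )]] & [e [t [f b]]]]]]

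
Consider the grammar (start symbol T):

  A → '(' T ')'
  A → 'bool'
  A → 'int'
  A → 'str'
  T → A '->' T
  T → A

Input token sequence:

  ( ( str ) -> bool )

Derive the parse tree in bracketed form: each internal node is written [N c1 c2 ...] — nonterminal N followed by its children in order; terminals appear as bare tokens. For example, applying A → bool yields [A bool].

[T [A ( [T [A ( [T [A str]] )] -> [T [A bool]]] )]]

T
A
( T )
( A -> T )
( ( T ) -> T )
( ( A ) -> T )
( ( str ) -> T )
( ( str ) -> A )
( ( str ) -> bool )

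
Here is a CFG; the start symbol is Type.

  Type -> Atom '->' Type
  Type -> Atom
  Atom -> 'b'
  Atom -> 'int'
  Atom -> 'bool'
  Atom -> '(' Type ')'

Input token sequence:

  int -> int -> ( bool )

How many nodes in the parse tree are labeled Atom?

4

[Type [Atom int] -> [Type [Atom int] -> [Type [Atom ( [Type [Atom bool]] )]]]]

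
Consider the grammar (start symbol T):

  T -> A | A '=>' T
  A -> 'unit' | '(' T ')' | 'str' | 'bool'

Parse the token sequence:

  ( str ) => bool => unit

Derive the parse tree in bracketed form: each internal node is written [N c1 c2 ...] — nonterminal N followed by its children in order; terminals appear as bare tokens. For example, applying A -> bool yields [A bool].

T
A => T
( T ) => T
( A ) => T
( str ) => T
( str ) => A => T
( str ) => bool => T
( str ) => bool => A
( str ) => bool => unit

[T [A ( [T [A str]] )] => [T [A bool] => [T [A unit]]]]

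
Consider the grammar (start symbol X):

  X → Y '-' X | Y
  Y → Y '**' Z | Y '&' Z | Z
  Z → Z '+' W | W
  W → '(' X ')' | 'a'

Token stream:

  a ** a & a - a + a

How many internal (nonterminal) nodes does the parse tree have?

[X [Y [Y [Y [Z [W a]]] ** [Z [W a]]] & [Z [W a]]] - [X [Y [Z [Z [W a]] + [W a]]]]]

16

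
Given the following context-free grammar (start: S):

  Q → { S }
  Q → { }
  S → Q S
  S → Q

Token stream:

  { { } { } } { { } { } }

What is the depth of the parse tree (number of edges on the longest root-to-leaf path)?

6

[S [Q { [S [Q { }] [S [Q { }]]] }] [S [Q { [S [Q { }] [S [Q { }]]] }]]]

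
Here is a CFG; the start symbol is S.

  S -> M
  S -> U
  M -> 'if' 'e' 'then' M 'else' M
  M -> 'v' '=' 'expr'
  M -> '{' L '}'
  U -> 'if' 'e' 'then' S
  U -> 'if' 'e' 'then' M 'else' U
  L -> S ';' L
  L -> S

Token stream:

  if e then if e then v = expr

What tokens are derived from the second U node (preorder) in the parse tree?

[S [U if e then [S [U if e then [S [M v = expr]]]]]]

if e then v = expr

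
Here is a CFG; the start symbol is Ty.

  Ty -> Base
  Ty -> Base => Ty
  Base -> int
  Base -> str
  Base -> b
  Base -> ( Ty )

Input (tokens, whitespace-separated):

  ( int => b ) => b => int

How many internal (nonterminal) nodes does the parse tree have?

[Ty [Base ( [Ty [Base int] => [Ty [Base b]]] )] => [Ty [Base b] => [Ty [Base int]]]]

10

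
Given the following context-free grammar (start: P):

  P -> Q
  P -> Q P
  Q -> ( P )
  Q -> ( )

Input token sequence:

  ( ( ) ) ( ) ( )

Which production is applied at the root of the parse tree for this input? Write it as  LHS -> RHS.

[P [Q ( [P [Q ( )]] )] [P [Q ( )] [P [Q ( )]]]]

P -> Q P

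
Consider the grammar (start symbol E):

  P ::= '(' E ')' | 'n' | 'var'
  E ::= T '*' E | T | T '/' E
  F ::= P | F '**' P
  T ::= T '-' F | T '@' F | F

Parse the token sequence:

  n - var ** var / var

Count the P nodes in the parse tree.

4

[E [T [T [F [P n]]] - [F [F [P var]] ** [P var]]] / [E [T [F [P var]]]]]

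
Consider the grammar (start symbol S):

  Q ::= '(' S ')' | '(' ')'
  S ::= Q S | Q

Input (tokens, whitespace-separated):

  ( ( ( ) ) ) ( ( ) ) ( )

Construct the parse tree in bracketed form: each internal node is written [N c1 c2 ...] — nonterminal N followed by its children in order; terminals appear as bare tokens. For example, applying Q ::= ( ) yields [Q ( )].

[S [Q ( [S [Q ( [S [Q ( )]] )]] )] [S [Q ( [S [Q ( )]] )] [S [Q ( )]]]]

S
Q S
( S ) S
( Q ) S
( ( S ) ) S
( ( Q ) ) S
( ( ( ) ) ) S
( ( ( ) ) ) Q S
( ( ( ) ) ) ( S ) S
( ( ( ) ) ) ( Q ) S
( ( ( ) ) ) ( ( ) ) S
( ( ( ) ) ) ( ( ) ) Q
( ( ( ) ) ) ( ( ) ) ( )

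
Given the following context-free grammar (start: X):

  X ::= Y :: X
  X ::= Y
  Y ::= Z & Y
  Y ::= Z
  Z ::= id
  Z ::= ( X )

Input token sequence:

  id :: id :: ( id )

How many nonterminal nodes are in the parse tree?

[X [Y [Z id]] :: [X [Y [Z id]] :: [X [Y [Z ( [X [Y [Z id]]] )]]]]]

12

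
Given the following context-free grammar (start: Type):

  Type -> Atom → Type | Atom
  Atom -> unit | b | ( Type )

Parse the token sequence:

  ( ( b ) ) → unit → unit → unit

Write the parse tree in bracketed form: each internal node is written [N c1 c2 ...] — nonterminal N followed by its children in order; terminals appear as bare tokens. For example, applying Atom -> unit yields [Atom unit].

Type
Atom → Type
( Type ) → Type
( Atom ) → Type
( ( Type ) ) → Type
( ( Atom ) ) → Type
( ( b ) ) → Type
( ( b ) ) → Atom → Type
( ( b ) ) → unit → Type
( ( b ) ) → unit → Atom → Type
( ( b ) ) → unit → unit → Type
( ( b ) ) → unit → unit → Atom
( ( b ) ) → unit → unit → unit

[Type [Atom ( [Type [Atom ( [Type [Atom b]] )]] )] → [Type [Atom unit] → [Type [Atom unit] → [Type [Atom unit]]]]]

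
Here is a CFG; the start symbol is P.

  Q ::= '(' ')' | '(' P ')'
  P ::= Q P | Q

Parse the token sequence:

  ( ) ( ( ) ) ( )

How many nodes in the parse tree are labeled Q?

[P [Q ( )] [P [Q ( [P [Q ( )]] )] [P [Q ( )]]]]

4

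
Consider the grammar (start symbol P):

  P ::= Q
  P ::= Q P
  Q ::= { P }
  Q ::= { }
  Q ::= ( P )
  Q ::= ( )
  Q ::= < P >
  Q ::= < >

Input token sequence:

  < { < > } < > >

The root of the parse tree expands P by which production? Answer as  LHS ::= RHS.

[P [Q < [P [Q { [P [Q < >]] }] [P [Q < >]]] >]]

P ::= Q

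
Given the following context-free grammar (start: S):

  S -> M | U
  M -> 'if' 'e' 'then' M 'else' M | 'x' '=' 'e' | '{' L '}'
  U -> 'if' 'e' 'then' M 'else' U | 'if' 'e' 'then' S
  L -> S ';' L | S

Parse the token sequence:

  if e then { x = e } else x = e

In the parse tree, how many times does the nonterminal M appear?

[S [M if e then [M { [L [S [M x = e]]] }] else [M x = e]]]

4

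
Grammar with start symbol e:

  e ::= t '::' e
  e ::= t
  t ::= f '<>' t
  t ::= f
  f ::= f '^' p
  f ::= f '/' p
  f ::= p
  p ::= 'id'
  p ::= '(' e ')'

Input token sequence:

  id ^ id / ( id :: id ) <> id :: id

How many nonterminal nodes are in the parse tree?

23

[e [t [f [f [f [p id]] ^ [p id]] / [p ( [e [t [f [p id]]] :: [e [t [f [p id]]]]] )]] <> [t [f [p id]]]] :: [e [t [f [p id]]]]]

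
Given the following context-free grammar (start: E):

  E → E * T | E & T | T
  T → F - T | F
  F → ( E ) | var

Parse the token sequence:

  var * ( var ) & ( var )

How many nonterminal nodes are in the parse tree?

15

[E [E [E [T [F var]]] * [T [F ( [E [T [F var]]] )]]] & [T [F ( [E [T [F var]]] )]]]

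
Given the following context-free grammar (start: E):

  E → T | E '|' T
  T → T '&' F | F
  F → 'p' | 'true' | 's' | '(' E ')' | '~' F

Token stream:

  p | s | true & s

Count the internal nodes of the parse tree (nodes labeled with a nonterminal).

[E [E [E [T [F p]]] | [T [F s]]] | [T [T [F true]] & [F s]]]

11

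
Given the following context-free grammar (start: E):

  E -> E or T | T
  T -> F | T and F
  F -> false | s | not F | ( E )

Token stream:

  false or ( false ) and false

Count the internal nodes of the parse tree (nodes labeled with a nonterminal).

[E [E [T [F false]]] or [T [T [F ( [E [T [F false]]] )]] and [F false]]]

11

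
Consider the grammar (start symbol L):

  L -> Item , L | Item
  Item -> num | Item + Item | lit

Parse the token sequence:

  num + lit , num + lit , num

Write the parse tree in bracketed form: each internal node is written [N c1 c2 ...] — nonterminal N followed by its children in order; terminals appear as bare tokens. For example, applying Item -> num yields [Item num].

[L [Item [Item num] + [Item lit]] , [L [Item [Item num] + [Item lit]] , [L [Item num]]]]

L
Item , L
Item + Item , L
num + Item , L
num + lit , L
num + lit , Item , L
num + lit , Item + Item , L
num + lit , num + Item , L
num + lit , num + lit , L
num + lit , num + lit , Item
num + lit , num + lit , num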